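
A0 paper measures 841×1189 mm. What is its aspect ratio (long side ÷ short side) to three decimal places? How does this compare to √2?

1.414

1189 / 841 = 1.414
Matches √2 ≈ 1.414 — the ISO 216 defining ratio.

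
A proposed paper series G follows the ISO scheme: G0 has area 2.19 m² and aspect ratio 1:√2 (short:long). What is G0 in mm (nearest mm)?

Let the short side be w mm. Then w · w√2 = 2.19 m² = 2,190,000 mm².
w² = 2,190,000/√2, so w ≈ 1244.4 mm; long side = w√2 ≈ 1759.9 mm.

1244 × 1760 mm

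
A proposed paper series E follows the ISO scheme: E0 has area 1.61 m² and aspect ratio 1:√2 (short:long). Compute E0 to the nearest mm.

1067 × 1509 mm

Let the short side be w mm. Then w · w√2 = 1.61 m² = 1,610,000 mm².
w² = 1,610,000/√2, so w ≈ 1067.0 mm; long side = w√2 ≈ 1508.9 mm.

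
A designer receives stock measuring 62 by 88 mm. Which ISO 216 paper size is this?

Aspect ratio 88/62 ≈ 1.419 — close to the ISO √2 ≈ 1.414.
In the B-series (B0 = 1000 × 1414 mm): B8 = 62 × 88 mm.

B8 (62 × 88 mm)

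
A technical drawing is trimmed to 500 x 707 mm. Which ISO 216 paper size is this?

Aspect ratio 707/500 ≈ 1.414 — close to the ISO √2 ≈ 1.414.
In the B-series (B0 = 1000 × 1414 mm): B2 = 500 × 707 mm.

B2 (500 × 707 mm)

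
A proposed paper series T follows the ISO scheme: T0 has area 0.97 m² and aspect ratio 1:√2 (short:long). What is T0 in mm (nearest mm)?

Let the short side be w mm. Then w · w√2 = 0.97 m² = 970,000 mm².
w² = 970,000/√2, so w ≈ 828.2 mm; long side = w√2 ≈ 1171.2 mm.

828 × 1171 mm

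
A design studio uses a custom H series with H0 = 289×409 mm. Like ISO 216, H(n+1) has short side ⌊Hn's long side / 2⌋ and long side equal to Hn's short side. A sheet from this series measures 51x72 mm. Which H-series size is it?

H5

H0: 289 × 409 mm
H1: 204 × 289 mm
H2: 144 × 204 mm
H3: 102 × 144 mm
H4: 72 × 102 mm
H5: 51 × 72 mm
H6: 36 × 51 mm
→ matches H5.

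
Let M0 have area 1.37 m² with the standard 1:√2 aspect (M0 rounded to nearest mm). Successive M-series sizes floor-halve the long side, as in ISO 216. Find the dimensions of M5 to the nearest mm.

Let M0's short side be w mm. w · w√2 = 1.37 m² = 1,370,000 mm², so w ≈ 984.2 mm and w√2 ≈ 1391.9 mm → M0 = 984 × 1392 mm.
M1: ⌊1392/2⌋ × 984 = 696 × 984 mm
M2: ⌊984/2⌋ × 696 = 492 × 696 mm
M3: ⌊696/2⌋ × 492 = 348 × 492 mm
M4: ⌊492/2⌋ × 348 = 246 × 348 mm
M5: ⌊348/2⌋ × 246 = 174 × 246 mm

174 × 246 mm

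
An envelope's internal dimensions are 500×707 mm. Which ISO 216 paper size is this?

B2 (500 × 707 mm)

Aspect ratio 707/500 ≈ 1.414 — close to the ISO √2 ≈ 1.414.
In the B-series (B0 = 1000 × 1414 mm): B2 = 500 × 707 mm.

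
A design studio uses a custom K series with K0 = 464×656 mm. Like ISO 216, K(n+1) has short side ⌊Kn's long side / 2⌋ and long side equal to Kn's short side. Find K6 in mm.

58 × 82 mm

K1 = 328 × 464 mm (from K0 by 1 halving).
K2: ⌊464/2⌋ × 328 = 232 × 328 mm
K3: ⌊328/2⌋ × 232 = 164 × 232 mm
K4: ⌊232/2⌋ × 164 = 116 × 164 mm
K5: ⌊164/2⌋ × 116 = 82 × 116 mm
K6: ⌊116/2⌋ × 82 = 58 × 82 mm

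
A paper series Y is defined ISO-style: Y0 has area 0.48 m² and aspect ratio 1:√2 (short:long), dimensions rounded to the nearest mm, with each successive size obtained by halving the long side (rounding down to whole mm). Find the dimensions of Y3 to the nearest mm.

206 × 291 mm

Let Y0's short side be w mm. w · w√2 = 0.48 m² = 480,000 mm², so w ≈ 582.6 mm and w√2 ≈ 823.9 mm → Y0 = 583 × 824 mm.
Y1: ⌊824/2⌋ × 583 = 412 × 583 mm
Y2: ⌊583/2⌋ × 412 = 291 × 412 mm
Y3: ⌊412/2⌋ × 291 = 206 × 291 mm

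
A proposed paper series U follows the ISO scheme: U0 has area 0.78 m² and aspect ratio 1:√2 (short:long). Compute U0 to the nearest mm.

743 × 1050 mm

Let the short side be w mm. Then w · w√2 = 0.78 m² = 780,000 mm².
w² = 780,000/√2, so w ≈ 742.7 mm; long side = w√2 ≈ 1050.3 mm.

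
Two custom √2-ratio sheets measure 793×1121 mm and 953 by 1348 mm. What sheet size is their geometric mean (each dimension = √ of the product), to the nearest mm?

869 × 1229 mm

Short side: √(793 · 953) = √755729 ≈ 869.3 → 869 mm
Long side: √(1121 · 1348) = √1511108 ≈ 1229.3 → 1229 mm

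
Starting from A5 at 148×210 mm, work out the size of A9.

A6: ⌊210/2⌋ × 148 = 105 × 148 mm
A7: ⌊148/2⌋ × 105 = 74 × 105 mm
A8: ⌊105/2⌋ × 74 = 52 × 74 mm
A9: ⌊74/2⌋ × 52 = 37 × 52 mm

37 × 52 mm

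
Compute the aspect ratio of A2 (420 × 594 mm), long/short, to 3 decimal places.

594 / 420 = 1.414
Matches √2 ≈ 1.414 — the ISO 216 defining ratio.

1.414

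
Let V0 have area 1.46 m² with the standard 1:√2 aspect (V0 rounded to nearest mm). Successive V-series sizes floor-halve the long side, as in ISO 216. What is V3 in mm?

Let V0's short side be w mm. w · w√2 = 1.46 m² = 1,460,000 mm², so w ≈ 1016.1 mm and w√2 ≈ 1436.9 mm → V0 = 1016 × 1437 mm.
V1: ⌊1437/2⌋ × 1016 = 718 × 1016 mm
V2: ⌊1016/2⌋ × 718 = 508 × 718 mm
V3: ⌊718/2⌋ × 508 = 359 × 508 mm

359 × 508 mm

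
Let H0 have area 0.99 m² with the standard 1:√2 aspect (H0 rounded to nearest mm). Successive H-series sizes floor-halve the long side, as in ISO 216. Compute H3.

295 × 418 mm

Let H0's short side be w mm. w · w√2 = 0.99 m² = 990,000 mm², so w ≈ 836.7 mm and w√2 ≈ 1183.2 mm → H0 = 837 × 1183 mm.
H1: ⌊1183/2⌋ × 837 = 591 × 837 mm
H2: ⌊837/2⌋ × 591 = 418 × 591 mm
H3: ⌊591/2⌋ × 418 = 295 × 418 mm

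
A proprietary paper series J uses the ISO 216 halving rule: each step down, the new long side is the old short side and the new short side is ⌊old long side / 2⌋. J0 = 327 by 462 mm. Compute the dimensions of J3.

115 × 163 mm

J1: ⌊462/2⌋ × 327 = 231 × 327 mm
J2: ⌊327/2⌋ × 231 = 163 × 231 mm
J3: ⌊231/2⌋ × 163 = 115 × 163 mm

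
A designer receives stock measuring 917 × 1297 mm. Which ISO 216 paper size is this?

C0 (917 × 1297 mm)

Aspect ratio 1297/917 ≈ 1.414 — close to the ISO √2 ≈ 1.414.
In the C-series (envelope sizes, between A and B): C0 = 917 × 1297 mm.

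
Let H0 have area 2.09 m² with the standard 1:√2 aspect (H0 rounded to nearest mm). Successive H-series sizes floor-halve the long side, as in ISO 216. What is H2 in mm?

Let H0's short side be w mm. w · w√2 = 2.09 m² = 2,090,000 mm², so w ≈ 1215.7 mm and w√2 ≈ 1719.2 mm → H0 = 1216 × 1719 mm.
H1: ⌊1719/2⌋ × 1216 = 859 × 1216 mm
H2: ⌊1216/2⌋ × 859 = 608 × 859 mm

608 × 859 mm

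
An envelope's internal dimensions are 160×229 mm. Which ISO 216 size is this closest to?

C5 (162 × 229 mm)

Aspect ratio 229/160 ≈ 1.431 (ISO target is √2 ≈ 1.414).
In the C-series (envelope sizes, between A and B): C5 = 162 × 229 mm.
Off by 2 mm total — nearest standard size.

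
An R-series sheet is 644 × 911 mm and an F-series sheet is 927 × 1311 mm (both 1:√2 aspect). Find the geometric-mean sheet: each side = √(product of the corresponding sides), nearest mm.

773 × 1093 mm

Short side: √(644 · 927) = √596988 ≈ 772.6 → 773 mm
Long side: √(911 · 1311) = √1194321 ≈ 1092.8 → 1093 mm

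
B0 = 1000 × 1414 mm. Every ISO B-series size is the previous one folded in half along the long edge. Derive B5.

176 × 250 mm

B1: ⌊1414/2⌋ × 1000 = 707 × 1000 mm
B2: ⌊1000/2⌋ × 707 = 500 × 707 mm
B3: ⌊707/2⌋ × 500 = 353 × 500 mm
B4: ⌊500/2⌋ × 353 = 250 × 353 mm
B5: ⌊353/2⌋ × 250 = 176 × 250 mm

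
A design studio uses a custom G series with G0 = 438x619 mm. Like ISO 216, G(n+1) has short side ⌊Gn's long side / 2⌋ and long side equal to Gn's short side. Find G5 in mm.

G1 = 309 × 438 mm (from G0 by 1 halving).
G2: ⌊438/2⌋ × 309 = 219 × 309 mm
G3: ⌊309/2⌋ × 219 = 154 × 219 mm
G4: ⌊219/2⌋ × 154 = 109 × 154 mm
G5: ⌊154/2⌋ × 109 = 77 × 109 mm

77 × 109 mm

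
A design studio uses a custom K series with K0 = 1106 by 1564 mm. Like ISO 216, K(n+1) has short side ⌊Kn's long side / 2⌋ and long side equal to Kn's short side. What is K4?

276 × 391 mm

K1 = 782 × 1106 mm (from K0 by 1 halving).
K2: ⌊1106/2⌋ × 782 = 553 × 782 mm
K3: ⌊782/2⌋ × 553 = 391 × 553 mm
K4: ⌊553/2⌋ × 391 = 276 × 391 mm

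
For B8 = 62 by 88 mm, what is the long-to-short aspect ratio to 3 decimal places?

1.419

88 / 62 = 1.419
ISO 216 targets √2 ≈ 1.414; the +0.005 deviation is from mm rounding.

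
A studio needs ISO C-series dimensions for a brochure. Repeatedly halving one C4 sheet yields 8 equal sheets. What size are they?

C7

8 = 2^3, so 3 halving steps.
C4 → C5 → … → C7 after 3 steps.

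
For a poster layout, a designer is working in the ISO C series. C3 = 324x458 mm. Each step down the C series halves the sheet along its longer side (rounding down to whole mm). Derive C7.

81 × 114 mm

C4: ⌊458/2⌋ × 324 = 229 × 324 mm
C5: ⌊324/2⌋ × 229 = 162 × 229 mm
C6: ⌊229/2⌋ × 162 = 114 × 162 mm
C7: ⌊162/2⌋ × 114 = 81 × 114 mm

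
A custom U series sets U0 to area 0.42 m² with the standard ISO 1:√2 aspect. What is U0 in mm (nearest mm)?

545 × 771 mm

Let the short side be w mm. Then w · w√2 = 0.42 m² = 420,000 mm².
w² = 420,000/√2, so w ≈ 545.0 mm; long side = w√2 ≈ 770.7 mm.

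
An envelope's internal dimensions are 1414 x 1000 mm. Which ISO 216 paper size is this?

Aspect ratio 1414/1000 ≈ 1.414 — close to the ISO √2 ≈ 1.414.
In the B-series (B0 = 1000 × 1414 mm): B0 = 1000 × 1414 mm.

B0 (1000 × 1414 mm)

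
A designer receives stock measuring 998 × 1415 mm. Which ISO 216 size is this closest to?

B0 (1000 × 1414 mm)

Aspect ratio 1415/998 ≈ 1.418 — close to the ISO √2 ≈ 1.414.
In the B-series (B0 = 1000 × 1414 mm): B0 = 1000 × 1414 mm.
Off by 3 mm total — nearest standard size.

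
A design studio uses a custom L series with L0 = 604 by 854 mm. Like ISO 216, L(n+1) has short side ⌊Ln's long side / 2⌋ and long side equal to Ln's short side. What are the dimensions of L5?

L1 = 427 × 604 mm (from L0 by 1 halving).
L2: ⌊604/2⌋ × 427 = 302 × 427 mm
L3: ⌊427/2⌋ × 302 = 213 × 302 mm
L4: ⌊302/2⌋ × 213 = 151 × 213 mm
L5: ⌊213/2⌋ × 151 = 106 × 151 mm

106 × 151 mm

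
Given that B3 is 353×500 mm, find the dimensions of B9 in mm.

44 × 62 mm

B4: ⌊500/2⌋ × 353 = 250 × 353 mm
B5: ⌊353/2⌋ × 250 = 176 × 250 mm
B6: ⌊250/2⌋ × 176 = 125 × 176 mm
B7: ⌊176/2⌋ × 125 = 88 × 125 mm
B8: ⌊125/2⌋ × 88 = 62 × 88 mm
B9: ⌊88/2⌋ × 62 = 44 × 62 mm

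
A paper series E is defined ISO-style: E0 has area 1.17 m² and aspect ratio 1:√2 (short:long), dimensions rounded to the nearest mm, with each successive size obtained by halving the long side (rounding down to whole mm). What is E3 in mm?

Let E0's short side be w mm. w · w√2 = 1.17 m² = 1,170,000 mm², so w ≈ 909.6 mm and w√2 ≈ 1286.3 mm → E0 = 910 × 1286 mm.
E1: ⌊1286/2⌋ × 910 = 643 × 910 mm
E2: ⌊910/2⌋ × 643 = 455 × 643 mm
E3: ⌊643/2⌋ × 455 = 321 × 455 mm

321 × 455 mm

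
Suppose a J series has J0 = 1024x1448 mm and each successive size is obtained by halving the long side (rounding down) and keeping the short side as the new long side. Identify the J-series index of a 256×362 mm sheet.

J0: 1024 × 1448 mm
J1: 724 × 1024 mm
J2: 512 × 724 mm
J3: 362 × 512 mm
J4: 256 × 362 mm
J5: 181 × 256 mm
→ matches J4.

J4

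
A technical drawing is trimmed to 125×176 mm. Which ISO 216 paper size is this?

Aspect ratio 176/125 ≈ 1.408 — close to the ISO √2 ≈ 1.414.
In the B-series (B0 = 1000 × 1414 mm): B6 = 125 × 176 mm.

B6 (125 × 176 mm)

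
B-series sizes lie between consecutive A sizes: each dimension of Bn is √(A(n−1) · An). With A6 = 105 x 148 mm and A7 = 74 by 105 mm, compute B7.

Short side: √(105 · 74) = √7770 ≈ 88.1 → 88 mm
Long side: √(148 · 105) = √15540 ≈ 124.7 → 125 mm

88 × 125 mm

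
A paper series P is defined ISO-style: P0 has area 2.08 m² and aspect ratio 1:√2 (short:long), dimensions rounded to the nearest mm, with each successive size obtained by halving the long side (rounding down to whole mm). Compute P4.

303 × 428 mm

Let P0's short side be w mm. w · w√2 = 2.08 m² = 2,080,000 mm², so w ≈ 1212.8 mm and w√2 ≈ 1715.1 mm → P0 = 1213 × 1715 mm.
P1: ⌊1715/2⌋ × 1213 = 857 × 1213 mm
P2: ⌊1213/2⌋ × 857 = 606 × 857 mm
P3: ⌊857/2⌋ × 606 = 428 × 606 mm
P4: ⌊606/2⌋ × 428 = 303 × 428 mm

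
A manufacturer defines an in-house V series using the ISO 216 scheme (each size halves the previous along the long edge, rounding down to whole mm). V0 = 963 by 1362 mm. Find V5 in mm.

V1 = 681 × 963 mm (from V0 by 1 halving).
V2: ⌊963/2⌋ × 681 = 481 × 681 mm
V3: ⌊681/2⌋ × 481 = 340 × 481 mm
V4: ⌊481/2⌋ × 340 = 240 × 340 mm
V5: ⌊340/2⌋ × 240 = 170 × 240 mm

170 × 240 mm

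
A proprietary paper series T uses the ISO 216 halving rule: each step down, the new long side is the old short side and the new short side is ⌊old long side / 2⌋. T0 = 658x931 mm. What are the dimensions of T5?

T1: ⌊931/2⌋ × 658 = 465 × 658 mm
T2: ⌊658/2⌋ × 465 = 329 × 465 mm
T3: ⌊465/2⌋ × 329 = 232 × 329 mm
T4: ⌊329/2⌋ × 232 = 164 × 232 mm
T5: ⌊232/2⌋ × 164 = 116 × 164 mm

116 × 164 mm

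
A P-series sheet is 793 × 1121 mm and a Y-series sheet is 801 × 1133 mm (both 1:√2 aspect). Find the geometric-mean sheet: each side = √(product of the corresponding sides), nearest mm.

797 × 1127 mm

Short side: √(793 · 801) = √635193 ≈ 797.0 → 797 mm
Long side: √(1121 · 1133) = √1270093 ≈ 1127.0 → 1127 mm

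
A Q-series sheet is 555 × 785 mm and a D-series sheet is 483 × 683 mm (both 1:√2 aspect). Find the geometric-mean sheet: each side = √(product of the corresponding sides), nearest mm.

Short side: √(555 · 483) = √268065 ≈ 517.7 → 518 mm
Long side: √(785 · 683) = √536155 ≈ 732.2 → 732 mm

518 × 732 mm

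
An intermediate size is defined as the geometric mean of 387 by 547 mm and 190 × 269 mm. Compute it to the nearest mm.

Short side: √(387 · 190) = √73530 ≈ 271.2 → 271 mm
Long side: √(547 · 269) = √147143 ≈ 383.6 → 384 mm

271 × 384 mm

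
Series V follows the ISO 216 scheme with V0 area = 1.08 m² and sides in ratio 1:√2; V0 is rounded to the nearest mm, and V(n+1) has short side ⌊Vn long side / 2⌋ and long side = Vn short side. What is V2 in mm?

437 × 618 mm

Let V0's short side be w mm. w · w√2 = 1.08 m² = 1,080,000 mm², so w ≈ 873.9 mm and w√2 ≈ 1235.9 mm → V0 = 874 × 1236 mm.
V1: ⌊1236/2⌋ × 874 = 618 × 874 mm
V2: ⌊874/2⌋ × 618 = 437 × 618 mm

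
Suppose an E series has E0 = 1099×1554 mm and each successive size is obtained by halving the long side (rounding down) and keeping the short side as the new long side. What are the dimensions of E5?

194 × 274 mm

E1: ⌊1554/2⌋ × 1099 = 777 × 1099 mm
E2: ⌊1099/2⌋ × 777 = 549 × 777 mm
E3: ⌊777/2⌋ × 549 = 388 × 549 mm
E4: ⌊549/2⌋ × 388 = 274 × 388 mm
E5: ⌊388/2⌋ × 274 = 194 × 274 mm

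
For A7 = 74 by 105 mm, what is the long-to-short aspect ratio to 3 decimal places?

105 / 74 = 1.419
ISO 216 targets √2 ≈ 1.414; the +0.005 deviation is from mm rounding.

1.419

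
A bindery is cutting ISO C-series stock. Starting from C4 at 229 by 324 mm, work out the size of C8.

C5: ⌊324/2⌋ × 229 = 162 × 229 mm
C6: ⌊229/2⌋ × 162 = 114 × 162 mm
C7: ⌊162/2⌋ × 114 = 81 × 114 mm
C8: ⌊114/2⌋ × 81 = 57 × 81 mm

57 × 81 mm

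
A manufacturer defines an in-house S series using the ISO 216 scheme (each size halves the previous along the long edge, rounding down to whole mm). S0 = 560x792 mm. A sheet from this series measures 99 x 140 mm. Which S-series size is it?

S5

S0: 560 × 792 mm
S1: 396 × 560 mm
S2: 280 × 396 mm
S3: 198 × 280 mm
S4: 140 × 198 mm
S5: 99 × 140 mm
S6: 70 × 99 mm
→ matches S5.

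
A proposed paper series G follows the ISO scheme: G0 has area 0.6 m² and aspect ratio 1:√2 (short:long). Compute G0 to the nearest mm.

651 × 921 mm

Let the short side be w mm. Then w · w√2 = 0.6 m² = 600,000 mm².
w² = 600,000/√2, so w ≈ 651.4 mm; long side = w√2 ≈ 921.2 mm.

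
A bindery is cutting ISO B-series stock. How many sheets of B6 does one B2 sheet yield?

16

B2 = 500 × 707 mm; B6 = 125 × 176 mm.
Each halving step doubles the count; 4 steps from B2 to B6.
2^4 = 16.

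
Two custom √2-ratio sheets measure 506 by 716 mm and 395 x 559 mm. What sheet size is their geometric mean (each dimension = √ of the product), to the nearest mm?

447 × 633 mm

Short side: √(506 · 395) = √199870 ≈ 447.1 → 447 mm
Long side: √(716 · 559) = √400244 ≈ 632.6 → 633 mm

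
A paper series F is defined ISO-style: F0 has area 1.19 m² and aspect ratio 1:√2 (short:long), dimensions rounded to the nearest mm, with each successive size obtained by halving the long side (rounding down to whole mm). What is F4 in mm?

Let F0's short side be w mm. w · w√2 = 1.19 m² = 1,190,000 mm², so w ≈ 917.3 mm and w√2 ≈ 1297.3 mm → F0 = 917 × 1297 mm.
F1: ⌊1297/2⌋ × 917 = 648 × 917 mm
F2: ⌊917/2⌋ × 648 = 458 × 648 mm
F3: ⌊648/2⌋ × 458 = 324 × 458 mm
F4: ⌊458/2⌋ × 324 = 229 × 324 mm

229 × 324 mm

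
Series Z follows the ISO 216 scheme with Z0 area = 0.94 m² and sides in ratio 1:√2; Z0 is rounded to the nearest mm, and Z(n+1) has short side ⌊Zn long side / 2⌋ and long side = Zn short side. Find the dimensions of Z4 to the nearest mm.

Let Z0's short side be w mm. w · w√2 = 0.94 m² = 940,000 mm², so w ≈ 815.3 mm and w√2 ≈ 1153.0 mm → Z0 = 815 × 1153 mm.
Z1: ⌊1153/2⌋ × 815 = 576 × 815 mm
Z2: ⌊815/2⌋ × 576 = 407 × 576 mm
Z3: ⌊576/2⌋ × 407 = 288 × 407 mm
Z4: ⌊407/2⌋ × 288 = 203 × 288 mm

203 × 288 mm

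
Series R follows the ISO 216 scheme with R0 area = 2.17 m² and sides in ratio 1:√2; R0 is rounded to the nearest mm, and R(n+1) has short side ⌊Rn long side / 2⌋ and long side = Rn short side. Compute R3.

438 × 619 mm

Let R0's short side be w mm. w · w√2 = 2.17 m² = 2,170,000 mm², so w ≈ 1238.7 mm and w√2 ≈ 1751.8 mm → R0 = 1239 × 1752 mm.
R1: ⌊1752/2⌋ × 1239 = 876 × 1239 mm
R2: ⌊1239/2⌋ × 876 = 619 × 876 mm
R3: ⌊876/2⌋ × 619 = 438 × 619 mm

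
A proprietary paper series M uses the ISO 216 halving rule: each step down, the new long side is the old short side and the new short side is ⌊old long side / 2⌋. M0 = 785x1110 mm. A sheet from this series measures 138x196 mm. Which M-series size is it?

M5

M0: 785 × 1110 mm
M1: 555 × 785 mm
M2: 392 × 555 mm
M3: 277 × 392 mm
M4: 196 × 277 mm
M5: 138 × 196 mm
M6: 98 × 138 mm
→ matches M5.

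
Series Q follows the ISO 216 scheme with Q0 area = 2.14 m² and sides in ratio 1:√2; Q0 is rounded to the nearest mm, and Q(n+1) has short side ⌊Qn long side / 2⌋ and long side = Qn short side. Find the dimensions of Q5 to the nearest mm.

217 × 307 mm

Let Q0's short side be w mm. w · w√2 = 2.14 m² = 2,140,000 mm², so w ≈ 1230.1 mm and w√2 ≈ 1739.7 mm → Q0 = 1230 × 1740 mm.
Q1: ⌊1740/2⌋ × 1230 = 870 × 1230 mm
Q2: ⌊1230/2⌋ × 870 = 615 × 870 mm
Q3: ⌊870/2⌋ × 615 = 435 × 615 mm
Q4: ⌊615/2⌋ × 435 = 307 × 435 mm
Q5: ⌊435/2⌋ × 307 = 217 × 307 mm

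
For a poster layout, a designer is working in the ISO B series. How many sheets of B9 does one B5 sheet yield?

Each ISO step halves the sheet: 1 × B5 → 2 × B6 → 4 × B7 → 8 × B8 → …
From B5 to B9 is 4 halving steps: 2^4 = 16.

16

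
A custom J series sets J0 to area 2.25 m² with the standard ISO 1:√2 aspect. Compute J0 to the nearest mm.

Let the short side be w mm. Then w · w√2 = 2.25 m² = 2,250,000 mm².
w² = 2,250,000/√2, so w ≈ 1261.3 mm; long side = w√2 ≈ 1783.8 mm.

1261 × 1784 mm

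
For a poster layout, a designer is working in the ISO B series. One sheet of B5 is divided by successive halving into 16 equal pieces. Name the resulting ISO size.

B9

16 = 2^4, so 4 halving steps.
B5 → B6 → … → B9 after 4 steps.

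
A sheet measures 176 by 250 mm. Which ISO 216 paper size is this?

B5 (176 × 250 mm)

Aspect ratio 250/176 ≈ 1.420 — close to the ISO √2 ≈ 1.414.
In the B-series (B0 = 1000 × 1414 mm): B5 = 176 × 250 mm.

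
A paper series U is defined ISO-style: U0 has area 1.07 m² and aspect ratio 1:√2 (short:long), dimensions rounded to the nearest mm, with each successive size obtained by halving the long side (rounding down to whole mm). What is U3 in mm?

307 × 435 mm

Let U0's short side be w mm. w · w√2 = 1.07 m² = 1,070,000 mm², so w ≈ 869.8 mm and w√2 ≈ 1230.1 mm → U0 = 870 × 1230 mm.
U1: ⌊1230/2⌋ × 870 = 615 × 870 mm
U2: ⌊870/2⌋ × 615 = 435 × 615 mm
U3: ⌊615/2⌋ × 435 = 307 × 435 mm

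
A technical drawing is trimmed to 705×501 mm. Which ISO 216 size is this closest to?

Aspect ratio 705/501 ≈ 1.407 — close to the ISO √2 ≈ 1.414.
In the B-series (B0 = 1000 × 1414 mm): B2 = 500 × 707 mm.
Off by 3 mm total — nearest standard size.

B2 (500 × 707 mm)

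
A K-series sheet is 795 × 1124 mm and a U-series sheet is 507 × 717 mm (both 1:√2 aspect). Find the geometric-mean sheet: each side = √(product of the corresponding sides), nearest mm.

635 × 898 mm

Short side: √(795 · 507) = √403065 ≈ 634.9 → 635 mm
Long side: √(1124 · 717) = √805908 ≈ 897.7 → 898 mm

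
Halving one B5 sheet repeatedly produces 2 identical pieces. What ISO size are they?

B6

2 = 2^1, so 1 halving step.
B5 → B6 → … → B6 after 1 step.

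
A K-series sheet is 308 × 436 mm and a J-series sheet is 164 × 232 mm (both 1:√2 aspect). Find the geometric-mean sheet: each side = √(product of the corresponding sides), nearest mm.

Short side: √(308 · 164) = √50512 ≈ 224.7 → 225 mm
Long side: √(436 · 232) = √101152 ≈ 318.0 → 318 mm

225 × 318 mm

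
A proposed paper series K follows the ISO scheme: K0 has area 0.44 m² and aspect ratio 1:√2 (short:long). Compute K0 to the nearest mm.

Let the short side be w mm. Then w · w√2 = 0.44 m² = 440,000 mm².
w² = 440,000/√2, so w ≈ 557.8 mm; long side = w√2 ≈ 788.8 mm.

558 × 789 mm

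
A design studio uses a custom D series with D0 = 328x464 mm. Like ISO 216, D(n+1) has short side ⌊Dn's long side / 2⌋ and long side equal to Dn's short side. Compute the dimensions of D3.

D1 = 232 × 328 mm (from D0 by 1 halving).
D2: ⌊328/2⌋ × 232 = 164 × 232 mm
D3: ⌊232/2⌋ × 164 = 116 × 164 mm

116 × 164 mm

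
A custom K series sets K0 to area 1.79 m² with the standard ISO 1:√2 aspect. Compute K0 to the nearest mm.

Let the short side be w mm. Then w · w√2 = 1.79 m² = 1,790,000 mm².
w² = 1,790,000/√2, so w ≈ 1125.0 mm; long side = w√2 ≈ 1591.1 mm.

1125 × 1591 mm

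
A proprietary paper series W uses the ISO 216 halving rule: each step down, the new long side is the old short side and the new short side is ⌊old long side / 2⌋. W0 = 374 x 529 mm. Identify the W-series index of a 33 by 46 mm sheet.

W7

W0: 374 × 529 mm
W1: 264 × 374 mm
W2: 187 × 264 mm
W3: 132 × 187 mm
W4: 93 × 132 mm
W5: 66 × 93 mm
W6: 46 × 66 mm
W7: 33 × 46 mm
W8: 23 × 33 mm
→ matches W7.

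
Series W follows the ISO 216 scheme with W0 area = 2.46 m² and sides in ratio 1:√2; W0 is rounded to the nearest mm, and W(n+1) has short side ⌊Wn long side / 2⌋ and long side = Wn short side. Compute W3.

Let W0's short side be w mm. w · w√2 = 2.46 m² = 2,460,000 mm², so w ≈ 1318.9 mm and w√2 ≈ 1865.2 mm → W0 = 1319 × 1865 mm.
W1: ⌊1865/2⌋ × 1319 = 932 × 1319 mm
W2: ⌊1319/2⌋ × 932 = 659 × 932 mm
W3: ⌊932/2⌋ × 659 = 466 × 659 mm

466 × 659 mm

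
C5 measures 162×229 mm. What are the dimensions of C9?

C6: ⌊229/2⌋ × 162 = 114 × 162 mm
C7: ⌊162/2⌋ × 114 = 81 × 114 mm
C8: ⌊114/2⌋ × 81 = 57 × 81 mm
C9: ⌊81/2⌋ × 57 = 40 × 57 mm

40 × 57 mm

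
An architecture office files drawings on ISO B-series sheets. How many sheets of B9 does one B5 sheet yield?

B5 = 176 × 250 mm; B9 = 44 × 62 mm.
Each halving step doubles the count; 4 steps from B5 to B9.
2^4 = 16.

16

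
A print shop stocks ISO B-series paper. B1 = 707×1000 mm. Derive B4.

B2: ⌊1000/2⌋ × 707 = 500 × 707 mm
B3: ⌊707/2⌋ × 500 = 353 × 500 mm
B4: ⌊500/2⌋ × 353 = 250 × 353 mm

250 × 353 mm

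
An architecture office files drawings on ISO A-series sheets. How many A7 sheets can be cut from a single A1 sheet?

64

Each ISO step halves the sheet: 1 × A1 → 2 × A2 → 4 × A3 → 8 × A4 → …
From A1 to A7 is 6 halving steps: 2^6 = 64.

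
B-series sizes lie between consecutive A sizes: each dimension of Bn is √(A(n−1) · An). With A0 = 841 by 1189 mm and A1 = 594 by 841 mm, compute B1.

707 × 1000 mm

Short side: √(841 · 594) = √499554 ≈ 706.8 → 707 mm
Long side: √(1189 · 841) = √999949 ≈ 1000.0 → 1000 mm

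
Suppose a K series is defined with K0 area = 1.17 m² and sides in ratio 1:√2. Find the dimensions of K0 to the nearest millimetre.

910 × 1286 mm

Let the short side be w mm. Then w · w√2 = 1.17 m² = 1,170,000 mm².
w² = 1,170,000/√2, so w ≈ 909.6 mm; long side = w√2 ≈ 1286.3 mm.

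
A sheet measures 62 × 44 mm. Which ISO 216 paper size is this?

B9 (44 × 62 mm)

Aspect ratio 62/44 ≈ 1.409 — close to the ISO √2 ≈ 1.414.
In the B-series (B0 = 1000 × 1414 mm): B9 = 44 × 62 mm.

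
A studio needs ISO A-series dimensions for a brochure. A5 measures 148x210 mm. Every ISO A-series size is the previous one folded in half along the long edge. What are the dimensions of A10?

26 × 37 mm

A6: ⌊210/2⌋ × 148 = 105 × 148 mm
A7: ⌊148/2⌋ × 105 = 74 × 105 mm
A8: ⌊105/2⌋ × 74 = 52 × 74 mm
A9: ⌊74/2⌋ × 52 = 37 × 52 mm
A10: ⌊52/2⌋ × 37 = 26 × 37 mm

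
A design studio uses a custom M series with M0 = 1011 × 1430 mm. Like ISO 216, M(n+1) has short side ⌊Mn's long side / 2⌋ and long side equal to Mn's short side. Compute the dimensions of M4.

252 × 357 mm

M1: ⌊1430/2⌋ × 1011 = 715 × 1011 mm
M2: ⌊1011/2⌋ × 715 = 505 × 715 mm
M3: ⌊715/2⌋ × 505 = 357 × 505 mm
M4: ⌊505/2⌋ × 357 = 252 × 357 mm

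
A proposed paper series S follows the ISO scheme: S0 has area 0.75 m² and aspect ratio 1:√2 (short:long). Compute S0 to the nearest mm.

728 × 1030 mm

Let the short side be w mm. Then w · w√2 = 0.75 m² = 750,000 mm².
w² = 750,000/√2, so w ≈ 728.2 mm; long side = w√2 ≈ 1029.9 mm.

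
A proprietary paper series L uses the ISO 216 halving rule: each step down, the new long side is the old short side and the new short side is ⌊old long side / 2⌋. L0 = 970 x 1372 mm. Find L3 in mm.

343 × 485 mm

L1: ⌊1372/2⌋ × 970 = 686 × 970 mm
L2: ⌊970/2⌋ × 686 = 485 × 686 mm
L3: ⌊686/2⌋ × 485 = 343 × 485 mm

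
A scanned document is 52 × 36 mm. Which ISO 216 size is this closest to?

A9 (37 × 52 mm)

Aspect ratio 52/36 ≈ 1.444 (ISO target is √2 ≈ 1.414).
In the A-series (A0 area = 1 m²): A9 = 37 × 52 mm.
Off by 1 mm total — nearest standard size.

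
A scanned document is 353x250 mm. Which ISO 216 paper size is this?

B4 (250 × 353 mm)

Aspect ratio 353/250 ≈ 1.412 — close to the ISO √2 ≈ 1.414.
In the B-series (B0 = 1000 × 1414 mm): B4 = 250 × 353 mm.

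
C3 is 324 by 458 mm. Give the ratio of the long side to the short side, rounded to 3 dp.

1.414

458 / 324 = 1.414
Matches √2 ≈ 1.414 — the ISO 216 defining ratio.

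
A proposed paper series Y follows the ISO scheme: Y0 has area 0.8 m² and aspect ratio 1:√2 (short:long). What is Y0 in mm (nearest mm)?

752 × 1064 mm

Let the short side be w mm. Then w · w√2 = 0.8 m² = 800,000 mm².
w² = 800,000/√2, so w ≈ 752.1 mm; long side = w√2 ≈ 1063.7 mm.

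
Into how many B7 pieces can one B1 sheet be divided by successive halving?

64

Each ISO step halves the sheet: 1 × B1 → 2 × B2 → 4 × B3 → 8 × B4 → …
From B1 to B7 is 6 halving steps: 2^6 = 64.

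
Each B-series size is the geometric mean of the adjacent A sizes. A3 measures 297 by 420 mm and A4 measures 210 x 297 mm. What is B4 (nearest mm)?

250 × 353 mm

Short side: √(297 · 210) = √62370 ≈ 249.7 → 250 mm
Long side: √(420 · 297) = √124740 ≈ 353.2 → 353 mm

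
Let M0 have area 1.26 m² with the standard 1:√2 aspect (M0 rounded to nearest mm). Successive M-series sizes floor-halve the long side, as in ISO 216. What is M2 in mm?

Let M0's short side be w mm. w · w√2 = 1.26 m² = 1,260,000 mm², so w ≈ 943.9 mm and w√2 ≈ 1334.9 mm → M0 = 944 × 1335 mm.
M1: ⌊1335/2⌋ × 944 = 667 × 944 mm
M2: ⌊944/2⌋ × 667 = 472 × 667 mm

472 × 667 mm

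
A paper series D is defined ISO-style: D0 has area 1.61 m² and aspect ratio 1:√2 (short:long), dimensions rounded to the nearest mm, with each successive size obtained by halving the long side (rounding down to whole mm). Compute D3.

377 × 533 mm

Let D0's short side be w mm. w · w√2 = 1.61 m² = 1,610,000 mm², so w ≈ 1067.0 mm and w√2 ≈ 1508.9 mm → D0 = 1067 × 1509 mm.
D1: ⌊1509/2⌋ × 1067 = 754 × 1067 mm
D2: ⌊1067/2⌋ × 754 = 533 × 754 mm
D3: ⌊754/2⌋ × 533 = 377 × 533 mm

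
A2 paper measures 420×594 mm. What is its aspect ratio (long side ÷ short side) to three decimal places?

594 / 420 = 1.414
Matches √2 ≈ 1.414 — the ISO 216 defining ratio.

1.414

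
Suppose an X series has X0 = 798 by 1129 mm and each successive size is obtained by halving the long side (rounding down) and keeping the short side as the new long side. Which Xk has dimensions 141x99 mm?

X0: 798 × 1129 mm
X1: 564 × 798 mm
X2: 399 × 564 mm
X3: 282 × 399 mm
X4: 199 × 282 mm
X5: 141 × 199 mm
X6: 99 × 141 mm
X7: 70 × 99 mm
→ matches X6.

X6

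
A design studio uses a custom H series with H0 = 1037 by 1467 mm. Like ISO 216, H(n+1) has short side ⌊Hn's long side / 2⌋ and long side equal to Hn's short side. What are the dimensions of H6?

H1 = 733 × 1037 mm (from H0 by 1 halving).
H2: ⌊1037/2⌋ × 733 = 518 × 733 mm
H3: ⌊733/2⌋ × 518 = 366 × 518 mm
H4: ⌊518/2⌋ × 366 = 259 × 366 mm
H5: ⌊366/2⌋ × 259 = 183 × 259 mm
H6: ⌊259/2⌋ × 183 = 129 × 183 mm

129 × 183 mm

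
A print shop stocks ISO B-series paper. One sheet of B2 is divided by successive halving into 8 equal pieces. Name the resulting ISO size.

B5

8 = 2^3, so 3 halving steps.
B2 → B3 → … → B5 after 3 steps.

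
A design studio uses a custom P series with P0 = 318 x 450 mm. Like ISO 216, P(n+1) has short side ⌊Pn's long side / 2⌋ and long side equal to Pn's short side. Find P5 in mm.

56 × 79 mm

P1: ⌊450/2⌋ × 318 = 225 × 318 mm
P2: ⌊318/2⌋ × 225 = 159 × 225 mm
P3: ⌊225/2⌋ × 159 = 112 × 159 mm
P4: ⌊159/2⌋ × 112 = 79 × 112 mm
P5: ⌊112/2⌋ × 79 = 56 × 79 mm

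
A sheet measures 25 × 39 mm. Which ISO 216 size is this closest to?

A10 (26 × 37 mm)

Aspect ratio 39/25 ≈ 1.560 (ISO target is √2 ≈ 1.414).
In the A-series (A0 area = 1 m²): A10 = 26 × 37 mm.
Off by 3 mm total — nearest standard size.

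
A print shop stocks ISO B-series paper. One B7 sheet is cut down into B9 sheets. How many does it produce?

4

Each ISO step halves the sheet: 1 × B7 → 2 × B8 → 4 × B9
From B7 to B9 is 2 halving steps: 2^2 = 4.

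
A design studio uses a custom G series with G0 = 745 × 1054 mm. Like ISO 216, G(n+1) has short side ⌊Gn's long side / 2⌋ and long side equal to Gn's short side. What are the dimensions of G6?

93 × 131 mm

G1: ⌊1054/2⌋ × 745 = 527 × 745 mm
G2: ⌊745/2⌋ × 527 = 372 × 527 mm
G3: ⌊527/2⌋ × 372 = 263 × 372 mm
G4: ⌊372/2⌋ × 263 = 186 × 263 mm
G5: ⌊263/2⌋ × 186 = 131 × 186 mm
G6: ⌊186/2⌋ × 131 = 93 × 131 mm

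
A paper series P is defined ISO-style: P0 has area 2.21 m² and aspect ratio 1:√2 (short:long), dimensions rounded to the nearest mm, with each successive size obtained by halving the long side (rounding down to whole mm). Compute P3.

Let P0's short side be w mm. w · w√2 = 2.21 m² = 2,210,000 mm², so w ≈ 1250.1 mm and w√2 ≈ 1767.9 mm → P0 = 1250 × 1768 mm.
P1: ⌊1768/2⌋ × 1250 = 884 × 1250 mm
P2: ⌊1250/2⌋ × 884 = 625 × 884 mm
P3: ⌊884/2⌋ × 625 = 442 × 625 mm

442 × 625 mm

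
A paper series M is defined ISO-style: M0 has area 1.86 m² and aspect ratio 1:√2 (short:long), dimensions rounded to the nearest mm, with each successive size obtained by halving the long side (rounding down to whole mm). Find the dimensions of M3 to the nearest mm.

405 × 573 mm

Let M0's short side be w mm. w · w√2 = 1.86 m² = 1,860,000 mm², so w ≈ 1146.8 mm and w√2 ≈ 1621.9 mm → M0 = 1147 × 1622 mm.
M1: ⌊1622/2⌋ × 1147 = 811 × 1147 mm
M2: ⌊1147/2⌋ × 811 = 573 × 811 mm
M3: ⌊811/2⌋ × 573 = 405 × 573 mm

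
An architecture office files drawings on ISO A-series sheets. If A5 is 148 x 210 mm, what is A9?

37 × 52 mm

A6: ⌊210/2⌋ × 148 = 105 × 148 mm
A7: ⌊148/2⌋ × 105 = 74 × 105 mm
A8: ⌊105/2⌋ × 74 = 52 × 74 mm
A9: ⌊74/2⌋ × 52 = 37 × 52 mm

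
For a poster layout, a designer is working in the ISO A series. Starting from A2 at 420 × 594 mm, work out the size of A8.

52 × 74 mm

A3: ⌊594/2⌋ × 420 = 297 × 420 mm
A4: ⌊420/2⌋ × 297 = 210 × 297 mm
A5: ⌊297/2⌋ × 210 = 148 × 210 mm
A6: ⌊210/2⌋ × 148 = 105 × 148 mm
A7: ⌊148/2⌋ × 105 = 74 × 105 mm
A8: ⌊105/2⌋ × 74 = 52 × 74 mm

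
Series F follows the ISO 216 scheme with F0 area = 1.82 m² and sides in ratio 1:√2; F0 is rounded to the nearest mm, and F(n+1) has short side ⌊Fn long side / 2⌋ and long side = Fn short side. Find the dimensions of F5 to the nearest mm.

Let F0's short side be w mm. w · w√2 = 1.82 m² = 1,820,000 mm², so w ≈ 1134.4 mm and w√2 ≈ 1604.3 mm → F0 = 1134 × 1604 mm.
F1: ⌊1604/2⌋ × 1134 = 802 × 1134 mm
F2: ⌊1134/2⌋ × 802 = 567 × 802 mm
F3: ⌊802/2⌋ × 567 = 401 × 567 mm
F4: ⌊567/2⌋ × 401 = 283 × 401 mm
F5: ⌊401/2⌋ × 283 = 200 × 283 mm

200 × 283 mm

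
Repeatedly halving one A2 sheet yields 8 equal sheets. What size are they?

A5

8 = 2^3, so 3 halving steps.
A2 → A3 → … → A5 after 3 steps.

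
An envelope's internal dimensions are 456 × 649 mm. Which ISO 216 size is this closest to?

C2 (458 × 648 mm)

Aspect ratio 649/456 ≈ 1.423 — close to the ISO √2 ≈ 1.414.
In the C-series (envelope sizes, between A and B): C2 = 458 × 648 mm.
Off by 3 mm total — nearest standard size.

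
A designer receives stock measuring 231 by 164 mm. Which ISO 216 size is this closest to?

Aspect ratio 231/164 ≈ 1.409 — close to the ISO √2 ≈ 1.414.
In the C-series (envelope sizes, between A and B): C5 = 162 × 229 mm.
Off by 4 mm total — nearest standard size.

C5 (162 × 229 mm)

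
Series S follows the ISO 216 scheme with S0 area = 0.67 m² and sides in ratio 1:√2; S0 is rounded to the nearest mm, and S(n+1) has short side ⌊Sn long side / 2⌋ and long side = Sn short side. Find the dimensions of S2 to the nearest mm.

Let S0's short side be w mm. w · w√2 = 0.67 m² = 670,000 mm², so w ≈ 688.3 mm and w√2 ≈ 973.4 mm → S0 = 688 × 973 mm.
S1: ⌊973/2⌋ × 688 = 486 × 688 mm
S2: ⌊688/2⌋ × 486 = 344 × 486 mm

344 × 486 mm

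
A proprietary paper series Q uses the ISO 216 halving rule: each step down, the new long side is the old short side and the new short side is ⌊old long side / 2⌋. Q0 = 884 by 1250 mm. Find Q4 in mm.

Q1: ⌊1250/2⌋ × 884 = 625 × 884 mm
Q2: ⌊884/2⌋ × 625 = 442 × 625 mm
Q3: ⌊625/2⌋ × 442 = 312 × 442 mm
Q4: ⌊442/2⌋ × 312 = 221 × 312 mm

221 × 312 mm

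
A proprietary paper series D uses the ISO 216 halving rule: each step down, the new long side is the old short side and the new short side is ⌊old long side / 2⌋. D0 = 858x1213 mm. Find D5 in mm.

D1: ⌊1213/2⌋ × 858 = 606 × 858 mm
D2: ⌊858/2⌋ × 606 = 429 × 606 mm
D3: ⌊606/2⌋ × 429 = 303 × 429 mm
D4: ⌊429/2⌋ × 303 = 214 × 303 mm
D5: ⌊303/2⌋ × 214 = 151 × 214 mm

151 × 214 mm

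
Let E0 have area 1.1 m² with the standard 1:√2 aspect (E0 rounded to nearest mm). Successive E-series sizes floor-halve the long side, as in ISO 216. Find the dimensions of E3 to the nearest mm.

Let E0's short side be w mm. w · w√2 = 1.1 m² = 1,100,000 mm², so w ≈ 881.9 mm and w√2 ≈ 1247.3 mm → E0 = 882 × 1247 mm.
E1: ⌊1247/2⌋ × 882 = 623 × 882 mm
E2: ⌊882/2⌋ × 623 = 441 × 623 mm
E3: ⌊623/2⌋ × 441 = 311 × 441 mm

311 × 441 mm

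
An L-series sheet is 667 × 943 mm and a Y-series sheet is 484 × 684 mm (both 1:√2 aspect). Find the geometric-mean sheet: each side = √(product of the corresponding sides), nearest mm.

568 × 803 mm

Short side: √(667 · 484) = √322828 ≈ 568.2 → 568 mm
Long side: √(943 · 684) = √645012 ≈ 803.1 → 803 mm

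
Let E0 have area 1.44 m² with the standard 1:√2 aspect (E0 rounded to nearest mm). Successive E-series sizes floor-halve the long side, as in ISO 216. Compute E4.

252 × 356 mm

Let E0's short side be w mm. w · w√2 = 1.44 m² = 1,440,000 mm², so w ≈ 1009.1 mm and w√2 ≈ 1427.0 mm → E0 = 1009 × 1427 mm.
E1: ⌊1427/2⌋ × 1009 = 713 × 1009 mm
E2: ⌊1009/2⌋ × 713 = 504 × 713 mm
E3: ⌊713/2⌋ × 504 = 356 × 504 mm
E4: ⌊504/2⌋ × 356 = 252 × 356 mm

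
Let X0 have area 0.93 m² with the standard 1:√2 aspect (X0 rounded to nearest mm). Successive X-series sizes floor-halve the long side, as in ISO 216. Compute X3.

Let X0's short side be w mm. w · w√2 = 0.93 m² = 930,000 mm², so w ≈ 810.9 mm and w√2 ≈ 1146.8 mm → X0 = 811 × 1147 mm.
X1: ⌊1147/2⌋ × 811 = 573 × 811 mm
X2: ⌊811/2⌋ × 573 = 405 × 573 mm
X3: ⌊573/2⌋ × 405 = 286 × 405 mm

286 × 405 mm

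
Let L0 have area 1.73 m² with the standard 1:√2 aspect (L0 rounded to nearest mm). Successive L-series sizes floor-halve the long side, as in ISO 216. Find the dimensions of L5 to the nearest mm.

195 × 276 mm

Let L0's short side be w mm. w · w√2 = 1.73 m² = 1,730,000 mm², so w ≈ 1106.0 mm and w√2 ≈ 1564.2 mm → L0 = 1106 × 1564 mm.
L1: ⌊1564/2⌋ × 1106 = 782 × 1106 mm
L2: ⌊1106/2⌋ × 782 = 553 × 782 mm
L3: ⌊782/2⌋ × 553 = 391 × 553 mm
L4: ⌊553/2⌋ × 391 = 276 × 391 mm
L5: ⌊391/2⌋ × 276 = 195 × 276 mm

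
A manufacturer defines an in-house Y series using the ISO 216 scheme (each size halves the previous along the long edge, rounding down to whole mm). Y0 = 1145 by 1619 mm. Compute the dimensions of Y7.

101 × 143 mm

Y1 = 809 × 1145 mm (from Y0 by 1 halving).
Y2: ⌊1145/2⌋ × 809 = 572 × 809 mm
Y3: ⌊809/2⌋ × 572 = 404 × 572 mm
Y4: ⌊572/2⌋ × 404 = 286 × 404 mm
Y5: ⌊404/2⌋ × 286 = 202 × 286 mm
Y6: ⌊286/2⌋ × 202 = 143 × 202 mm
Y7: ⌊202/2⌋ × 143 = 101 × 143 mm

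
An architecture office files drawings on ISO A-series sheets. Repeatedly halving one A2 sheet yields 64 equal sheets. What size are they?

A8

64 = 2^6, so 6 halving steps.
A2 → A3 → … → A8 after 6 steps.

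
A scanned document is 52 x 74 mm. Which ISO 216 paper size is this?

Aspect ratio 74/52 ≈ 1.423 — close to the ISO √2 ≈ 1.414.
In the A-series (A0 area = 1 m²): A8 = 52 × 74 mm.

A8 (52 × 74 mm)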